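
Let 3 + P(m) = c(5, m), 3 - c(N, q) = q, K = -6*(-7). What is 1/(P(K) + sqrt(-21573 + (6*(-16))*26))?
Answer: -14/8611 - I*sqrt(24069)/25833 ≈ -0.0016258 - 0.0060056*I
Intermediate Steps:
K = 42
c(N, q) = 3 - q
P(m) = -m (P(m) = -3 + (3 - m) = -m)
1/(P(K) + sqrt(-21573 + (6*(-16))*26)) = 1/(-1*42 + sqrt(-21573 + (6*(-16))*26)) = 1/(-42 + sqrt(-21573 - 96*26)) = 1/(-42 + sqrt(-21573 - 2496)) = 1/(-42 + sqrt(-24069)) = 1/(-42 + I*sqrt(24069))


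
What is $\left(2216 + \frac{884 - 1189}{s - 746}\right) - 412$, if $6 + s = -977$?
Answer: $\frac{3119421}{1729} \approx 1804.2$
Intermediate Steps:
$s = -983$ ($s = -6 - 977 = -983$)
$\left(2216 + \frac{884 - 1189}{s - 746}\right) - 412 = \left(2216 + \frac{884 - 1189}{-983 - 746}\right) - 412 = \left(2216 - \frac{305}{-1729}\right) - 412 = \left(2216 - - \frac{305}{1729}\right) - 412 = \left(2216 + \frac{305}{1729}\right) - 412 = \frac{3831769}{1729} - 412 = \frac{3119421}{1729}$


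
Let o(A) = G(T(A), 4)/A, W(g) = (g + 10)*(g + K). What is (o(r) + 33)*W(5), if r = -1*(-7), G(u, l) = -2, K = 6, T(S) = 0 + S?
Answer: 37785/7 ≈ 5397.9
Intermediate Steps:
T(S) = S
r = 7
W(g) = (6 + g)*(10 + g) (W(g) = (g + 10)*(g + 6) = (10 + g)*(6 + g) = (6 + g)*(10 + g))
o(A) = -2/A
(o(r) + 33)*W(5) = (-2/7 + 33)*(60 + 5² + 16*5) = (-2*⅐ + 33)*(60 + 25 + 80) = (-2/7 + 33)*165 = (229/7)*165 = 37785/7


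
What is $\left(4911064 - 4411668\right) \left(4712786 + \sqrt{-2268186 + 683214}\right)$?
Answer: $2353546477256 + 2996376 i \sqrt{44027} \approx 2.3535 \cdot 10^{12} + 6.2872 \cdot 10^{8} i$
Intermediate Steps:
$\left(4911064 - 4411668\right) \left(4712786 + \sqrt{-2268186 + 683214}\right) = 499396 \left(4712786 + \sqrt{-1584972}\right) = 499396 \left(4712786 + 6 i \sqrt{44027}\right) = 2353546477256 + 2996376 i \sqrt{44027}$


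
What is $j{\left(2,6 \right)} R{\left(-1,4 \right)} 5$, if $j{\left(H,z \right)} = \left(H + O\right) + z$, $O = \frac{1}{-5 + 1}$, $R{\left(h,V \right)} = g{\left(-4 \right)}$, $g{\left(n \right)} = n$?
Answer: $-155$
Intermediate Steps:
$R{\left(h,V \right)} = -4$
$O = - \frac{1}{4}$ ($O = \frac{1}{-4} = - \frac{1}{4} \approx -0.25$)
$j{\left(H,z \right)} = - \frac{1}{4} + H + z$ ($j{\left(H,z \right)} = \left(H - \frac{1}{4}\right) + z = \left(- \frac{1}{4} + H\right) + z = - \frac{1}{4} + H + z$)
$j{\left(2,6 \right)} R{\left(-1,4 \right)} 5 = \left(- \frac{1}{4} + 2 + 6\right) \left(-4\right) 5 = \frac{31}{4} \left(-4\right) 5 = \left(-31\right) 5 = -155$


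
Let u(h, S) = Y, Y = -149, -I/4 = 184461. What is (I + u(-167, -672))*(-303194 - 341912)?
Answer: 476083712258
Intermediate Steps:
I = -737844 (I = -4*184461 = -737844)
u(h, S) = -149
(I + u(-167, -672))*(-303194 - 341912) = (-737844 - 149)*(-303194 - 341912) = -737993*(-645106) = 476083712258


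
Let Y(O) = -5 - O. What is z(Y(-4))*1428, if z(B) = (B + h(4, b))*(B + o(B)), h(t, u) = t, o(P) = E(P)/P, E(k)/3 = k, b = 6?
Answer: 8568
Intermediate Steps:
E(k) = 3*k
o(P) = 3 (o(P) = (3*P)/P = 3)
z(B) = (3 + B)*(4 + B) (z(B) = (B + 4)*(B + 3) = (4 + B)*(3 + B) = (3 + B)*(4 + B))
z(Y(-4))*1428 = (12 + (-5 - 1*(-4))² + 7*(-5 - 1*(-4)))*1428 = (12 + (-5 + 4)² + 7*(-5 + 4))*1428 = (12 + (-1)² + 7*(-1))*1428 = (12 + 1 - 7)*1428 = 6*1428 = 8568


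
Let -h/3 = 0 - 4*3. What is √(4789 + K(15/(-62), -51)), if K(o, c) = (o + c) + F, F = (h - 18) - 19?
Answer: 3*√2023122/62 ≈ 68.824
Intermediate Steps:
h = 36 (h = -3*(0 - 4*3) = -3*(0 - 12) = -3*(-12) = 36)
F = -1 (F = (36 - 18) - 19 = 18 - 19 = -1)
K(o, c) = -1 + c + o (K(o, c) = (o + c) - 1 = (c + o) - 1 = -1 + c + o)
√(4789 + K(15/(-62), -51)) = √(4789 + (-1 - 51 + 15/(-62))) = √(4789 + (-1 - 51 + 15*(-1/62))) = √(4789 + (-1 - 51 - 15/62)) = √(4789 - 3239/62) = √(293679/62) = 3*√2023122/62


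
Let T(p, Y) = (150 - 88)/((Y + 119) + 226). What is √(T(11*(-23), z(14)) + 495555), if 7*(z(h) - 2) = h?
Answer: √60359116193/349 ≈ 703.96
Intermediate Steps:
z(h) = 2 + h/7
T(p, Y) = 62/(345 + Y) (T(p, Y) = 62/((119 + Y) + 226) = 62/(345 + Y))
√(T(11*(-23), z(14)) + 495555) = √(62/(345 + (2 + (⅐)*14)) + 495555) = √(62/(345 + (2 + 2)) + 495555) = √(62/(345 + 4) + 495555) = √(62/349 + 495555) = √(172948757/349) = √60359116193/349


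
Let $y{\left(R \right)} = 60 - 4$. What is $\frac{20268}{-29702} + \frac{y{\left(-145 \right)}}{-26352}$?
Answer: $- \frac{33485353}{48919194} \approx -0.6845$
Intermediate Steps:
$y{\left(R \right)} = 56$
$\frac{20268}{-29702} + \frac{y{\left(-145 \right)}}{-26352} = \frac{20268}{-29702} + \frac{56}{-26352} = 20268 \left(- \frac{1}{29702}\right) + 56 \left(- \frac{1}{26352}\right) = - \frac{10134}{14851} - \frac{7}{3294} = - \frac{33485353}{48919194}$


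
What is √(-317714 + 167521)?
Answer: I*√150193 ≈ 387.55*I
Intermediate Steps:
√(-317714 + 167521) = √(-150193) = I*√150193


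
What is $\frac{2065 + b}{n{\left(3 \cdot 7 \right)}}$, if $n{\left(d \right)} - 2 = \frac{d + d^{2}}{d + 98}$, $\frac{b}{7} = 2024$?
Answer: $\frac{275961}{100} \approx 2759.6$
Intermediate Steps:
$b = 14168$ ($b = 7 \cdot 2024 = 14168$)
$n{\left(d \right)} = 2 + \frac{d + d^{2}}{98 + d}$ ($n{\left(d \right)} = 2 + \frac{d + d^{2}}{d + 98} = 2 + \frac{d + d^{2}}{98 + d}$)
$\frac{2065 + b}{n{\left(3 \cdot 7 \right)}} = \frac{2065 + 14168}{\frac{1}{98 + 3 \cdot 7} \left(196 + \left(3 \cdot 7\right)^{2} + 3 \cdot 3 \cdot 7\right)} = \frac{16233}{\frac{1}{98 + 21} \left(196 + 21^{2} + 3 \cdot 21\right)} = \frac{16233}{\frac{1}{119} \left(196 + 441 + 63\right)} = \frac{16233}{\frac{1}{119} \cdot 700} = \frac{16233}{\frac{100}{17}} = 16233 \cdot \frac{17}{100} = \frac{275961}{100}$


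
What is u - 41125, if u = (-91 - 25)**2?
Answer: -27669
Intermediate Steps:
u = 13456 (u = (-116)**2 = 13456)
u - 41125 = 13456 - 41125 = -27669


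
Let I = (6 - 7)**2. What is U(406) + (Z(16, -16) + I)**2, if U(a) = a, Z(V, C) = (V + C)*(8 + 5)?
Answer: 407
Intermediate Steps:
I = 1 (I = (-1)**2 = 1)
Z(V, C) = 13*C + 13*V (Z(V, C) = (C + V)*13 = 13*C + 13*V)
U(406) + (Z(16, -16) + I)**2 = 406 + ((13*(-16) + 13*16) + 1)**2 = 406 + ((-208 + 208) + 1)**2 = 406 + (0 + 1)**2 = 406 + 1**2 = 406 + 1 = 407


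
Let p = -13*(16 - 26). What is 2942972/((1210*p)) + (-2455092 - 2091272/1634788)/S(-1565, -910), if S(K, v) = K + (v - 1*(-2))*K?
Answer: 4557248198726543/268394050356575 ≈ 16.980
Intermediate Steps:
S(K, v) = K + K*(2 + v) (S(K, v) = K + (v + 2)*K = K + (2 + v)*K = K + K*(2 + v))
p = 130 (p = -13*(-10) = 130)
2942972/((1210*p)) + (-2455092 - 2091272/1634788)/S(-1565, -910) = 2942972/((1210*130)) + (-2455092 - 2091272/1634788)/((-1565*(3 - 910))) = 2942972/157300 + (-2455092 - 2091272*1/1634788)/((-1565*(-907))) = 2942972*(1/157300) + (-2455092 - 30754/24041)/1419455 = 735743/39325 - 59022897526/24041*1/1419455 = 735743/39325 - 59022897526/34125117655 = 4557248198726543/268394050356575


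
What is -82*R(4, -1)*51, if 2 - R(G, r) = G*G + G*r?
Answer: 41820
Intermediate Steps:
R(G, r) = 2 - G² - G*r (R(G, r) = 2 - (G*G + G*r) = 2 - (G² + G*r) = 2 + (-G² - G*r) = 2 - G² - G*r)
-82*R(4, -1)*51 = -82*(2 - 1*4² - 1*4*(-1))*51 = -82*(2 - 1*16 + 4)*51 = -82*(2 - 16 + 4)*51 = -82*(-10)*51 = 820*51 = 41820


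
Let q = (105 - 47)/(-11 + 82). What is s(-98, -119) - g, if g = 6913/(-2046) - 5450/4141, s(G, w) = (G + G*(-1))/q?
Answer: 1283143/273306 ≈ 4.6949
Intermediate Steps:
q = 58/71 ≈ 0.81690
s(G, w) = 0 (s(G, w) = (G + G*(-1))/(58/71) = (G - G)*(71/58) = 0*(71/58) = 0)
g = -1283143/273306 (g = 6913*(-1/2046) - 5450*1/4141 = -223/66 - 5450/4141 = -1283143/273306 ≈ -4.6949)
s(-98, -119) - g = 0 - 1*(-1283143/273306) = 0 + 1283143/273306 = 1283143/273306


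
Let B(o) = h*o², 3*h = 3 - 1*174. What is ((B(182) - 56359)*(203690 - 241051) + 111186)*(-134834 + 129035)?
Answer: -421273274483067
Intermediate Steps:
h = -57 (h = (3 - 1*174)/3 = (3 - 174)/3 = (⅓)*(-171) = -57)
B(o) = -57*o²
((B(182) - 56359)*(203690 - 241051) + 111186)*(-134834 + 129035) = ((-57*182² - 56359)*(203690 - 241051) + 111186)*(-134834 + 129035) = ((-57*33124 - 56359)*(-37361) + 111186)*(-5799) = ((-1888068 - 56359)*(-37361) + 111186)*(-5799) = (-1944427*(-37361) + 111186)*(-5799) = (72645737147 + 111186)*(-5799) = 72645848333*(-5799) = -421273274483067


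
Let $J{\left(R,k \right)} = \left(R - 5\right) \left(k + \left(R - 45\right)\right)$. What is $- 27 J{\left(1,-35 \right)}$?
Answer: $-8532$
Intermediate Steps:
$J{\left(R,k \right)} = \left(-5 + R\right) \left(-45 + R + k\right)$ ($J{\left(R,k \right)} = \left(-5 + R\right) \left(k + \left(-45 + R\right)\right) = \left(-5 + R\right) \left(-45 + R + k\right)$)
$- 27 J{\left(1,-35 \right)} = - 27 \left(225 + 1^{2} - 50 - -175 + 1 \left(-35\right)\right) = - 27 \left(225 + 1 - 50 + 175 - 35\right) = \left(-27\right) 316 = -8532$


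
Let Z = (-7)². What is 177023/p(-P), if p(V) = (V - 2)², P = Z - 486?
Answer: 177023/189225 ≈ 0.93552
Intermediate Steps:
Z = 49
P = -437 (P = 49 - 486 = -437)
p(V) = (-2 + V)²
177023/p(-P) = 177023/((-2 - 1*(-437))²) = 177023/((-2 + 437)²) = 177023/(435²) = 177023/189225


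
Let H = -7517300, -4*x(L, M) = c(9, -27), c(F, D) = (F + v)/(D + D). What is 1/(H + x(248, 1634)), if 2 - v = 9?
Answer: -108/811868399 ≈ -1.3303e-7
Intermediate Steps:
v = -7 (v = 2 - 1*9 = 2 - 9 = -7)
c(F, D) = (-7 + F)/(2*D) (c(F, D) = (F - 7)/(D + D) = (-7 + F)/((2*D)) = (-7 + F)*(1/(2*D)) = (-7 + F)/(2*D))
x(L, M) = 1/108 (x(L, M) = -(-7 + 9)/(8*(-27)) = -(-1)*2/(8*27) = -¼*(-1/27) = 1/108)
1/(H + x(248, 1634)) = 1/(-7517300 + 1/108) = 1/(-811868399/108) = -108/811868399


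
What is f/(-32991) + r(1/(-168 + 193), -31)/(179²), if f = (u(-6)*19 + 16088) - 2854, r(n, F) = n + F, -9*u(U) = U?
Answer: -31909338602/79279847325 ≈ -0.40249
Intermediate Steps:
u(U) = -U/9
r(n, F) = F + n
f = 39740/3 (f = (-⅑*(-6)*19 + 16088) - 2854 = ((⅔)*19 + 16088) - 2854 = (38/3 + 16088) - 2854 = 48302/3 - 2854 = 39740/3 ≈ 13247.)
f/(-32991) + r(1/(-168 + 193), -31)/(179²) = (39740/3)/(-32991) + (-31 + 1/(-168 + 193))/(179²) = (39740/3)*(-1/32991) + (-31 + 1/25)/32041 = -39740/98973 + (-31 + 1/25)*(1/32041) = -39740/98973 - 774/25*1/32041 = -39740/98973 - 774/801025 = -31909338602/79279847325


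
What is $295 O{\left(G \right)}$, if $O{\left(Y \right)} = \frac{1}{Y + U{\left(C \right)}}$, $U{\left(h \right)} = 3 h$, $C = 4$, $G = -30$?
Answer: $- \frac{295}{18} \approx -16.389$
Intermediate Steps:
$O{\left(Y \right)} = \frac{1}{12 + Y}$ ($O{\left(Y \right)} = \frac{1}{Y + 3 \cdot 4} = \frac{1}{Y + 12} = \frac{1}{12 + Y}$)
$295 O{\left(G \right)} = \frac{295}{12 - 30} = \frac{295}{-18} = 295 \left(- \frac{1}{18}\right) = - \frac{295}{18}$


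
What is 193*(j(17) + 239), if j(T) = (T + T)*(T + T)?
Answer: 269235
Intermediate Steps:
j(T) = 4*T**2 (j(T) = (2*T)*(2*T) = 4*T**2)
193*(j(17) + 239) = 193*(4*17**2 + 239) = 193*(4*289 + 239) = 193*(1156 + 239) = 193*1395 = 269235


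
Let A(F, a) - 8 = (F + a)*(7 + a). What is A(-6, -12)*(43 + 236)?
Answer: 27342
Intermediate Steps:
A(F, a) = 8 + (7 + a)*(F + a) (A(F, a) = 8 + (F + a)*(7 + a) = 8 + (7 + a)*(F + a))
A(-6, -12)*(43 + 236) = (8 + (-12)² + 7*(-6) + 7*(-12) - 6*(-12))*(43 + 236) = (8 + 144 - 42 - 84 + 72)*279 = 98*279 = 27342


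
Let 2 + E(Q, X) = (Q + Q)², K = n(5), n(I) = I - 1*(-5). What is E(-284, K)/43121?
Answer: 322622/43121 ≈ 7.4818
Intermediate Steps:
n(I) = 5 + I (n(I) = I + 5 = 5 + I)
K = 10 (K = 5 + 5 = 10)
E(Q, X) = -2 + 4*Q² (E(Q, X) = -2 + (Q + Q)² = -2 + (2*Q)² = -2 + 4*Q²)
E(-284, K)/43121 = (-2 + 4*(-284)²)/43121 = (-2 + 4*80656)*(1/43121) = (-2 + 322624)*(1/43121) = 322622*(1/43121) = 322622/43121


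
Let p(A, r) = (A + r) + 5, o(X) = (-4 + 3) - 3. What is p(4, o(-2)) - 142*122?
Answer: -17319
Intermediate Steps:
o(X) = -4 (o(X) = -1 - 3 = -4)
p(A, r) = 5 + A + r
p(4, o(-2)) - 142*122 = (5 + 4 - 4) - 142*122 = 5 - 17324 = -17319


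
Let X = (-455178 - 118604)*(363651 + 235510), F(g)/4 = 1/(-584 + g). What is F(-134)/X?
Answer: 1/61709909543909 ≈ 1.6205e-14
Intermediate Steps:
F(g) = 4/(-584 + g)
X = -343787796902 (X = -573782*599161 = -343787796902)
F(-134)/X = (4/(-584 - 134))/(-343787796902) = (4/(-718))*(-1/343787796902) = (4*(-1/718))*(-1/343787796902) = -2/359*(-1/343787796902) = 1/61709909543909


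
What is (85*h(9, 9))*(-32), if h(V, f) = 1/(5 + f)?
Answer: -1360/7 ≈ -194.29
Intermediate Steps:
(85*h(9, 9))*(-32) = (85/(5 + 9))*(-32) = (85/14)*(-32) = -1360/7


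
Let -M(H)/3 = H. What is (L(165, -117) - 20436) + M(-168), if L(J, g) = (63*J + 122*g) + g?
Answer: -23928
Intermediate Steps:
L(J, g) = 63*J + 123*g
M(H) = -3*H
(L(165, -117) - 20436) + M(-168) = ((63*165 + 123*(-117)) - 20436) - 3*(-168) = ((10395 - 14391) - 20436) + 504 = (-3996 - 20436) + 504 = -24432 + 504 = -23928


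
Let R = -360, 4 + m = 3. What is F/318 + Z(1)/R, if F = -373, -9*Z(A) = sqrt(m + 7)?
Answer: -373/318 + sqrt(6)/3240 ≈ -1.1722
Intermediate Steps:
m = -1 (m = -4 + 3 = -1)
Z(A) = -sqrt(6)/9 (Z(A) = -sqrt(-1 + 7)/9 = -sqrt(6)/9)
F/318 + Z(1)/R = -373/318 - sqrt(6)/9/(-360) = -373*1/318 - sqrt(6)/9*(-1/360) = -373/318 + sqrt(6)/3240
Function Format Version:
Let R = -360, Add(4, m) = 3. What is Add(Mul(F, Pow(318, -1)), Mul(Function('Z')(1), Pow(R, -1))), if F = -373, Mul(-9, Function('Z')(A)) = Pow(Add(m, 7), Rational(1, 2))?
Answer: Add(Rational(-373, 318), Mul(Rational(1, 3240), Pow(6, Rational(1, 2)))) ≈ -1.1722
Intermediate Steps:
m = -1 (m = Add(-4, 3) = -1)
Function('Z')(A) = Mul(Rational(-1, 9), Pow(6, Rational(1, 2))) (Function('Z')(A) = Mul(Rational(-1, 9), Pow(Add(-1, 7), Rational(1, 2))) = Mul(Rational(-1, 9), Pow(6, Rational(1, 2))))
Add(Mul(F, Pow(318, -1)), Mul(Function('Z')(1), Pow(R, -1))) = Add(Mul(-373, Pow(318, -1)), Mul(Mul(Rational(-1, 9), Pow(6, Rational(1, 2))), Pow(-360, -1))) = Add(Mul(-373, Rational(1, 318)), Mul(Mul(Rational(-1, 9), Pow(6, Rational(1, 2))), Rational(-1, 360))) = Add(Rational(-373, 318), Mul(Rational(1, 3240), Pow(6, Rational(1, 2))))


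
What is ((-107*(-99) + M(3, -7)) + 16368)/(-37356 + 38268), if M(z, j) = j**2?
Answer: 13505/456 ≈ 29.616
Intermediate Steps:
((-107*(-99) + M(3, -7)) + 16368)/(-37356 + 38268) = ((-107*(-99) + (-7)**2) + 16368)/(-37356 + 38268) = ((10593 + 49) + 16368)/912 = (10642 + 16368)*(1/912) = 27010*(1/912) = 13505/456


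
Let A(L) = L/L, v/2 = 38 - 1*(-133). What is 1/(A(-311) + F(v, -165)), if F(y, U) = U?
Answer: -1/164 ≈ -0.0060976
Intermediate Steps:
v = 342 (v = 2*(38 - 1*(-133)) = 2*(38 + 133) = 2*171 = 342)
A(L) = 1
1/(A(-311) + F(v, -165)) = 1/(1 - 165) = 1/(-164) = -1/164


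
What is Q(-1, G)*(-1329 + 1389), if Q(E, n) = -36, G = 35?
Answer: -2160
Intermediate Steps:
Q(-1, G)*(-1329 + 1389) = -36*(-1329 + 1389) = -36*60 = -2160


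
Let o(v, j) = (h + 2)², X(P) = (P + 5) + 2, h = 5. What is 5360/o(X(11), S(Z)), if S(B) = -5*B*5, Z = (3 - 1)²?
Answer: 5360/49 ≈ 109.39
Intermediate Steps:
X(P) = 7 + P (X(P) = (5 + P) + 2 = 7 + P)
Z = 4 (Z = 2² = 4)
S(B) = -25*B
o(v, j) = 49 (o(v, j) = (5 + 2)² = 7² = 49)
5360/o(X(11), S(Z)) = 5360/49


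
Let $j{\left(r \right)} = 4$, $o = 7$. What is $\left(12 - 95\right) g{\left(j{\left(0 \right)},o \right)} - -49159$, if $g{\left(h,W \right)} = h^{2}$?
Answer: $47831$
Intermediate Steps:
$\left(12 - 95\right) g{\left(j{\left(0 \right)},o \right)} - -49159 = \left(12 - 95\right) 4^{2} - -49159 = \left(-83\right) 16 + 49159 = -1328 + 49159 = 47831$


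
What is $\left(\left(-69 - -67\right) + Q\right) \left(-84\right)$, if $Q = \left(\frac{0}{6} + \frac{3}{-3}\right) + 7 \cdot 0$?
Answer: $252$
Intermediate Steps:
$Q = -1$ ($Q = \left(0 \cdot \frac{1}{6} + 3 \left(- \frac{1}{3}\right)\right) + 0 = \left(0 - 1\right) + 0 = -1 + 0 = -1$)
$\left(\left(-69 - -67\right) + Q\right) \left(-84\right) = \left(\left(-69 - -67\right) - 1\right) \left(-84\right) = \left(\left(-69 + 67\right) - 1\right) \left(-84\right) = \left(-2 - 1\right) \left(-84\right) = \left(-3\right) \left(-84\right) = 252$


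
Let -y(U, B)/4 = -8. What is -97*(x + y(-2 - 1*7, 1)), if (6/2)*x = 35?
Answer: -12707/3 ≈ -4235.7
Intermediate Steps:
y(U, B) = 32 (y(U, B) = -4*(-8) = 32)
x = 35/3 (x = (⅓)*35 = 35/3 ≈ 11.667)
-97*(x + y(-2 - 1*7, 1)) = -97*(35/3 + 32) = -97*131/3 = -12707/3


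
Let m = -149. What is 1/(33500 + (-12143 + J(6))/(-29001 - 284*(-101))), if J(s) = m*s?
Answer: 317/10632537 ≈ 2.9814e-5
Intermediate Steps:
J(s) = -149*s
1/(33500 + (-12143 + J(6))/(-29001 - 284*(-101))) = 1/(33500 + (-12143 - 149*6)/(-29001 - 284*(-101))) = 1/(33500 + (-12143 - 894)/(-29001 + 28684)) = 1/(33500 - 13037/(-317)) = 1/(33500 - 13037*(-1/317)) = 1/(33500 + 13037/317) = 1/(10632537/317) = 317/10632537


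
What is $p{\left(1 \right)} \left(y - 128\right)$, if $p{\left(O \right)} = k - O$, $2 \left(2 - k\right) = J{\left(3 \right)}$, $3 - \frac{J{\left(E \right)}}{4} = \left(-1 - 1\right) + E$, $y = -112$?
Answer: $720$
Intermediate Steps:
$J{\left(E \right)} = 20 - 4 E$ ($J{\left(E \right)} = 12 - 4 \left(\left(-1 - 1\right) + E\right) = 12 - 4 \left(-2 + E\right) = 12 - \left(-8 + 4 E\right) = 20 - 4 E$)
$k = -2$ ($k = 2 - \frac{20 - 12}{2} = 2 - 4 = -2$)
$p{\left(O \right)} = -2 - O$
$p{\left(1 \right)} \left(y - 128\right) = \left(-2 - 1\right) \left(-112 - 128\right) = \left(-2 - 1\right) \left(-240\right) = \left(-3\right) \left(-240\right) = 720$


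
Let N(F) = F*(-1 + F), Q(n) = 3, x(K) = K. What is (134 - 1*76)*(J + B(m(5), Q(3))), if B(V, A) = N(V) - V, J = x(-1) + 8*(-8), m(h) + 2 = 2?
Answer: -3770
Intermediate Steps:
m(h) = 0 (m(h) = -2 + 2 = 0)
J = -65 (J = -1 + 8*(-8) = -1 - 64 = -65)
B(V, A) = -V + V*(-1 + V) (B(V, A) = V*(-1 + V) - V = -V + V*(-1 + V))
(134 - 1*76)*(J + B(m(5), Q(3))) = (134 - 1*76)*(-65 + 0*(-2 + 0)) = (134 - 76)*(-65 + 0*(-2)) = 58*(-65 + 0) = 58*(-65) = -3770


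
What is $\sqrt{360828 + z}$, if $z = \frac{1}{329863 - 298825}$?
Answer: $\frac{\sqrt{347606339834670}}{31038} \approx 600.69$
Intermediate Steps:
$z = \frac{1}{31038} \approx 3.2219 \cdot 10^{-5}$
$\sqrt{360828 + z} = \sqrt{360828 + \frac{1}{31038}} = \sqrt{\frac{11199379465}{31038}} = \frac{\sqrt{347606339834670}}{31038}$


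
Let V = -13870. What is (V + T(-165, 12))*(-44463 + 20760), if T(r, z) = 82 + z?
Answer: 326532528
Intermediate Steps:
(V + T(-165, 12))*(-44463 + 20760) = (-13870 + (82 + 12))*(-44463 + 20760) = (-13870 + 94)*(-23703) = -13776*(-23703) = 326532528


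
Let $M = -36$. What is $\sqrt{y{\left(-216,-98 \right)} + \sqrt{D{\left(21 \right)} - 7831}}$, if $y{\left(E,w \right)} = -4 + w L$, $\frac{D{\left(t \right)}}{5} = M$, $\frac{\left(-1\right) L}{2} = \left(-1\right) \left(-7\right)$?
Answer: $\sqrt{1368 + i \sqrt{8011}} \approx 37.006 + 1.2093 i$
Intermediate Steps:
$L = -14$ ($L = - 2 \left(\left(-1\right) \left(-7\right)\right) = \left(-2\right) 7 = -14$)
$D{\left(t \right)} = -180$ ($D{\left(t \right)} = 5 \left(-36\right) = -180$)
$y{\left(E,w \right)} = -4 - 14 w$ ($y{\left(E,w \right)} = -4 + w \left(-14\right) = -4 - 14 w$)
$\sqrt{y{\left(-216,-98 \right)} + \sqrt{D{\left(21 \right)} - 7831}} = \sqrt{\left(-4 - -1372\right) + \sqrt{-180 - 7831}} = \sqrt{\left(-4 + 1372\right) + \sqrt{-8011}} = \sqrt{1368 + i \sqrt{8011}}$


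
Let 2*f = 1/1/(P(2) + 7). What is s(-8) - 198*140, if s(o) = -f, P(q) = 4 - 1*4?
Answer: -55447/2 ≈ -27724.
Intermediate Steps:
P(q) = 0 (P(q) = 4 - 4 = 0)
f = 7/2 (f = (1/1/(0 + 7))/2 = (1/1/7)/2 = (1/(⅐))/2 = (1*7)/2 = (½)*7 = 7/2 ≈ 3.5000)
s(o) = -7/2 (s(o) = -1*7/2 = -7/2)
s(-8) - 198*140 = -7/2 - 198*140 = -7/2 - 27720 = -55447/2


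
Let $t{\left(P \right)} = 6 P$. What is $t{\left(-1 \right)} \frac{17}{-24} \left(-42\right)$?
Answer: $- \frac{357}{2} \approx -178.5$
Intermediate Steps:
$t{\left(-1 \right)} \frac{17}{-24} \left(-42\right) = 6 \left(-1\right) \frac{17}{-24} \left(-42\right) = - 6 \cdot 17 \left(- \frac{1}{24}\right) \left(-42\right) = \left(-6\right) \left(- \frac{17}{24}\right) \left(-42\right) = \frac{17}{4} \left(-42\right) = - \frac{357}{2}$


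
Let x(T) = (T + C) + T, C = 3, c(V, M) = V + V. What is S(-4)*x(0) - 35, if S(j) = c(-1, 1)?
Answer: -41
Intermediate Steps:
c(V, M) = 2*V
S(j) = -2 (S(j) = 2*(-1) = -2)
x(T) = 3 + 2*T (x(T) = (T + 3) + T = (3 + T) + T = 3 + 2*T)
S(-4)*x(0) - 35 = -2*(3 + 2*0) - 35 = -2*(3 + 0) - 35 = -2*3 - 35 = -6 - 35 = -41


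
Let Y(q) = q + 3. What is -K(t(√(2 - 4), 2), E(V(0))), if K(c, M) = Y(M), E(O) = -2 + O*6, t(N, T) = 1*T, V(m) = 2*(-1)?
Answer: 11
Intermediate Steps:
V(m) = -2
t(N, T) = T
Y(q) = 3 + q
E(O) = -2 + 6*O
K(c, M) = 3 + M
-K(t(√(2 - 4), 2), E(V(0))) = -(3 + (-2 + 6*(-2))) = -(3 + (-2 - 12)) = -(3 - 14) = -1*(-11) = 11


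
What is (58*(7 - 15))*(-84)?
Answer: 38976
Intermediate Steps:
(58*(7 - 15))*(-84) = (58*(-8))*(-84) = -464*(-84) = 38976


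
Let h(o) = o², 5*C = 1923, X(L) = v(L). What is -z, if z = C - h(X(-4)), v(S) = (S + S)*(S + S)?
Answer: 18557/5 ≈ 3711.4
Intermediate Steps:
v(S) = 4*S² (v(S) = (2*S)*(2*S) = 4*S²)
X(L) = 4*L²
C = 1923/5 (C = (⅕)*1923 = 1923/5 ≈ 384.60)
z = -18557/5 (z = 1923/5 - (4*(-4)²)² = 1923/5 - (4*16)² = 1923/5 - 1*64² = 1923/5 - 1*4096 = 1923/5 - 4096 = -18557/5 ≈ -3711.4)
-z = -1*(-18557/5) = 18557/5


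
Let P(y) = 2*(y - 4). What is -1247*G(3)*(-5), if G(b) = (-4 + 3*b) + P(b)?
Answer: 18705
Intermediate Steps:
P(y) = -8 + 2*y (P(y) = 2*(-4 + y) = -8 + 2*y)
G(b) = -12 + 5*b (G(b) = (-4 + 3*b) + (-8 + 2*b) = -12 + 5*b)
-1247*G(3)*(-5) = -1247*(-12 + 5*3)*(-5) = -1247*(-12 + 15)*(-5) = -3741*(-5) = -1247*(-15) = 18705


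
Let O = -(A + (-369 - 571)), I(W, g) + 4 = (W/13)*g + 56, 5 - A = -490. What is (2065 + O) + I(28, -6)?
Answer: 33138/13 ≈ 2549.1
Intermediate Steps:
A = 495 (A = 5 - 1*(-490) = 5 + 490 = 495)
I(W, g) = 52 + W*g/13 (I(W, g) = -4 + ((W/13)*g + 56) = -4 + (W*g/13 + 56) = -4 + (56 + W*g/13) = 52 + W*g/13)
O = 445 (O = -(495 + (-369 - 571)) = -(495 - 940) = -1*(-445) = 445)
(2065 + O) + I(28, -6) = (2065 + 445) + (52 + (1/13)*28*(-6)) = 2510 + (52 - 168/13) = 2510 + 508/13 = 33138/13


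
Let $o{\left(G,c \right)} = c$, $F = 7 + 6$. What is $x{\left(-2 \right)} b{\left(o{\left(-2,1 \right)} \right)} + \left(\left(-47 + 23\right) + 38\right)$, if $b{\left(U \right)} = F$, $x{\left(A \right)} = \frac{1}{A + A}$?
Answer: $\frac{43}{4} \approx 10.75$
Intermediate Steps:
$F = 13$
$x{\left(A \right)} = \frac{1}{2 A}$
$b{\left(U \right)} = 13$
$x{\left(-2 \right)} b{\left(o{\left(-2,1 \right)} \right)} + \left(\left(-47 + 23\right) + 38\right) = \frac{1}{2 \left(-2\right)} 13 + \left(\left(-47 + 23\right) + 38\right) = \frac{1}{2} \left(- \frac{1}{2}\right) 13 + \left(-24 + 38\right) = \left(- \frac{1}{4}\right) 13 + 14 = - \frac{13}{4} + 14 = \frac{43}{4}$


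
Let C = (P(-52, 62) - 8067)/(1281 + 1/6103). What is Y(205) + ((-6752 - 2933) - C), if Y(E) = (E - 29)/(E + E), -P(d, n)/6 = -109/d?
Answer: -403289770188393/41669641520 ≈ -9678.3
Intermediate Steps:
P(d, n) = 654/d (P(d, n) = -(-654)/d = 654/d)
C = -1282051107/203266544 (C = (654/(-52) - 8067)/(1281 + 1/6103) = (654*(-1/52) - 8067)/(1281 + 1/6103) = (-327/26 - 8067)/(7817944/6103) = -210069/26*6103/7817944 = -1282051107/203266544 ≈ -6.3072)
Y(E) = (-29 + E)/(2*E) (Y(E) = (-29 + E)/((2*E)) = (-29 + E)*(1/(2*E)) = (-29 + E)/(2*E))
Y(205) + ((-6752 - 2933) - C) = (½)*(-29 + 205)/205 + ((-6752 - 2933) - 1*(-1282051107/203266544)) = (½)*(1/205)*176 + (-9685 + 1282051107/203266544) = 88/205 - 1967354427533/203266544 = -403289770188393/41669641520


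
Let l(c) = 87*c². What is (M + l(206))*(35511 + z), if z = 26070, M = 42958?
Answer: 229998261090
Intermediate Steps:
(M + l(206))*(35511 + z) = (42958 + 87*206²)*(35511 + 26070) = (42958 + 87*42436)*61581 = (42958 + 3691932)*61581 = 3734890*61581 = 229998261090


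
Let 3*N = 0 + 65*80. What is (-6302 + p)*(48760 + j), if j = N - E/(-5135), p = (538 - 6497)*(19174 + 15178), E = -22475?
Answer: -31843945774908250/3081 ≈ -1.0336e+13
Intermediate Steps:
p = -204703568 (p = -5959*34352 = -204703568)
N = 5200/3 (N = (0 + 65*80)/3 = (0 + 5200)/3 = (1/3)*5200 = 5200/3 ≈ 1733.3)
j = 5326915/3081 (j = 5200/3 - (-22475)/(-5135) = 5200/3 - (-22475)*(-1)/5135 = 5200/3 - 1*4495/1027 = 5200/3 - 4495/1027 = 5326915/3081 ≈ 1729.0)
(-6302 + p)*(48760 + j) = (-6302 - 204703568)*(48760 + 5326915/3081) = -204709870*155556475/3081 = -31843945774908250/3081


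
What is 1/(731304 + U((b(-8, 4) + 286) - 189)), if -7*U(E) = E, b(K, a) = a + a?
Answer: 1/731289 ≈ 1.3674e-6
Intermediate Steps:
b(K, a) = 2*a
U(E) = -E/7
1/(731304 + U((b(-8, 4) + 286) - 189)) = 1/(731304 - ((2*4 + 286) - 189)/7) = 1/(731304 - ((8 + 286) - 189)/7) = 1/(731304 - (294 - 189)/7) = 1/(731304 - ⅐*105) = 1/(731304 - 15) = 1/731289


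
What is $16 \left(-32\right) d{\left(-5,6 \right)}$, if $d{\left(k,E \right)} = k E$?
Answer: $15360$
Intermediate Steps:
$d{\left(k,E \right)} = E k$
$16 \left(-32\right) d{\left(-5,6 \right)} = 16 \left(-32\right) 6 \left(-5\right) = \left(-512\right) \left(-30\right) = 15360$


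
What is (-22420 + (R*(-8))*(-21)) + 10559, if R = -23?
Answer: -15725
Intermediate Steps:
(-22420 + (R*(-8))*(-21)) + 10559 = (-22420 - 23*(-8)*(-21)) + 10559 = (-22420 + 184*(-21)) + 10559 = (-22420 - 3864) + 10559 = -26284 + 10559 = -15725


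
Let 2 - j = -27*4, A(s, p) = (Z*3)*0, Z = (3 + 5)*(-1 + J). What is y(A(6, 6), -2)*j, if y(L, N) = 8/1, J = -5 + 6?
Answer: 880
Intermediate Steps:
J = 1
Z = 0 (Z = (3 + 5)*(-1 + 1) = 8*0 = 0)
A(s, p) = 0 (A(s, p) = (0*3)*0 = 0*0 = 0)
j = 110 (j = 2 - (-27)*4 = 2 - 1*(-108) = 2 + 108 = 110)
y(L, N) = 8 (y(L, N) = 8*1 = 8)
y(A(6, 6), -2)*j = 8*110 = 880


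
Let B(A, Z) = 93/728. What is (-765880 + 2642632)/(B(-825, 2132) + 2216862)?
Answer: 455425152/537958543 ≈ 0.84658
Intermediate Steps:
B(A, Z) = 93/728 (B(A, Z) = 93*(1/728) = 93/728)
(-765880 + 2642632)/(B(-825, 2132) + 2216862) = (-765880 + 2642632)/(93/728 + 2216862) = 1876752/(1613875629/728) = 1876752*(728/1613875629) = 455425152/537958543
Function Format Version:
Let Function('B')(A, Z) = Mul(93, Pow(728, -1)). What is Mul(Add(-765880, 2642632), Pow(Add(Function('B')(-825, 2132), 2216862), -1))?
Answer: Rational(455425152, 537958543) ≈ 0.84658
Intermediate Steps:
Function('B')(A, Z) = Rational(93, 728) (Function('B')(A, Z) = Mul(93, Rational(1, 728)) = Rational(93, 728))
Mul(Add(-765880, 2642632), Pow(Add(Function('B')(-825, 2132), 2216862), -1)) = Mul(Add(-765880, 2642632), Pow(Add(Rational(93, 728), 2216862), -1)) = Mul(1876752, Pow(Rational(1613875629, 728), -1)) = Mul(1876752, Rational(728, 1613875629)) = Rational(455425152, 537958543)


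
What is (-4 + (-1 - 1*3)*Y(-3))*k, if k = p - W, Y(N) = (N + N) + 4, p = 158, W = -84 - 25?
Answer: 1068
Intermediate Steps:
W = -109
Y(N) = 4 + 2*N (Y(N) = 2*N + 4 = 4 + 2*N)
k = 267 (k = 158 - 1*(-109) = 158 + 109 = 267)
(-4 + (-1 - 1*3)*Y(-3))*k = (-4 + (-1 - 1*3)*(4 + 2*(-3)))*267 = (-4 + (-1 - 3)*(4 - 6))*267 = (-4 - 4*(-2))*267 = (-4 + 8)*267 = 4*267 = 1068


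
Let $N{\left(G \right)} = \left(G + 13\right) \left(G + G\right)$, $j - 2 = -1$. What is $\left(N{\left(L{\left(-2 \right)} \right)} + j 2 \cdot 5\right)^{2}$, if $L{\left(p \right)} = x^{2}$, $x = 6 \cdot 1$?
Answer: $12517444$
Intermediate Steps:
$x = 6$
$j = 1$ ($j = 2 - 1 = 1$)
$L{\left(p \right)} = 36$ ($L{\left(p \right)} = 6^{2} = 36$)
$N{\left(G \right)} = 2 G \left(13 + G\right)$ ($N{\left(G \right)} = \left(13 + G\right) 2 G = 2 G \left(13 + G\right)$)
$\left(N{\left(L{\left(-2 \right)} \right)} + j 2 \cdot 5\right)^{2} = \left(2 \cdot 36 \left(13 + 36\right) + 1 \cdot 2 \cdot 5\right)^{2} = \left(2 \cdot 36 \cdot 49 + 2 \cdot 5\right)^{2} = \left(3528 + 10\right)^{2} = 3538^{2} = 12517444$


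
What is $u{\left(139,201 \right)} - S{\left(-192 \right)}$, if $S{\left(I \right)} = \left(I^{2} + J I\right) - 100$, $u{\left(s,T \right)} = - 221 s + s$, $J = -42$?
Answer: $-75408$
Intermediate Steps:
$u{\left(s,T \right)} = - 220 s$
$S{\left(I \right)} = -100 + I^{2} - 42 I$ ($S{\left(I \right)} = \left(I^{2} - 42 I\right) - 100 = -100 + I^{2} - 42 I$)
$u{\left(139,201 \right)} - S{\left(-192 \right)} = \left(-220\right) 139 - \left(-100 + \left(-192\right)^{2} - -8064\right) = -30580 - \left(-100 + 36864 + 8064\right) = -30580 - 44828 = -75408$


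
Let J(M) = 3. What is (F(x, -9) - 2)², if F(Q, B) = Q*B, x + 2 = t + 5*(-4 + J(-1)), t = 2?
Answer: 1849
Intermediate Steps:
x = -5 (x = -2 + (2 + 5*(-4 + 3)) = -2 + (2 + 5*(-1)) = -2 + (2 - 5) = -2 - 3 = -5)
F(Q, B) = B*Q
(F(x, -9) - 2)² = (-9*(-5) - 2)² = (45 - 2)² = 43² = 1849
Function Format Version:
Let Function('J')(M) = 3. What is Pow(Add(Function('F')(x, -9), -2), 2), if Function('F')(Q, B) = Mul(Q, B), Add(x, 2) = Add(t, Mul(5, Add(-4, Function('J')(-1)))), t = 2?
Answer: 1849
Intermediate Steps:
x = -5 (x = Add(-2, Add(2, Mul(5, Add(-4, 3)))) = Add(-2, Add(2, Mul(5, -1))) = Add(-2, Add(2, -5)) = Add(-2, -3) = -5)
Function('F')(Q, B) = Mul(B, Q)
Pow(Add(Function('F')(x, -9), -2), 2) = Pow(Add(Mul(-9, -5), -2), 2) = Pow(Add(45, -2), 2) = Pow(43, 2) = 1849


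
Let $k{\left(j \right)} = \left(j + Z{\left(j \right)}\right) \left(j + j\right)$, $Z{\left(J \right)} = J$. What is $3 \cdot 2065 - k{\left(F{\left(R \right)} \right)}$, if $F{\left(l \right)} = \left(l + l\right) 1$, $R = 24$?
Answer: $-3021$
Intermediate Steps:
$F{\left(l \right)} = 2 l$ ($F{\left(l \right)} = 2 l 1 = 2 l$)
$k{\left(j \right)} = 4 j^{2}$ ($k{\left(j \right)} = \left(j + j\right) \left(j + j\right) = 2 j 2 j = 4 j^{2}$)
$3 \cdot 2065 - k{\left(F{\left(R \right)} \right)} = 3 \cdot 2065 - 4 \left(2 \cdot 24\right)^{2} = 6195 - 4 \cdot 48^{2} = 6195 - 4 \cdot 2304 = 6195 - 9216 = -3021$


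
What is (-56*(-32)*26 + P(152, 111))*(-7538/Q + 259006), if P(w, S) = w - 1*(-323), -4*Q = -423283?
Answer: 5160087305700582/423283 ≈ 1.2191e+10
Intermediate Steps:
Q = 423283/4 (Q = -1/4*(-423283) = 423283/4 ≈ 1.0582e+5)
P(w, S) = 323 + w (P(w, S) = w + 323 = 323 + w)
(-56*(-32)*26 + P(152, 111))*(-7538/Q + 259006) = (-56*(-32)*26 + (323 + 152))*(-7538/423283/4 + 259006) = (1792*26 + 475)*(-7538*4/423283 + 259006) = (46592 + 475)*(-30152/423283 + 259006) = 47067*(109632806546/423283) = 5160087305700582/423283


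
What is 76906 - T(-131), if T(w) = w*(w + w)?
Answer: 42584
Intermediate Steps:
T(w) = 2*w**2 (T(w) = w*(2*w) = 2*w**2)
76906 - T(-131) = 76906 - 2*(-131)**2 = 76906 - 2*17161 = 76906 - 1*34322 = 76906 - 34322 = 42584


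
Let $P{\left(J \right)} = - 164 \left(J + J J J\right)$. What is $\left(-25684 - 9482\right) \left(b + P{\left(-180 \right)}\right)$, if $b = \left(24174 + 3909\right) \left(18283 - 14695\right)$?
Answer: $-37178878067784$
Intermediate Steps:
$b = 100761804$ ($b = 28083 \cdot 3588 = 100761804$)
$P{\left(J \right)} = - 164 J - 164 J^{3}$ ($P{\left(J \right)} = - 164 \left(J + J^{2} J\right) = - 164 \left(J + J^{3}\right) = - 164 J - 164 J^{3}$)
$\left(-25684 - 9482\right) \left(b + P{\left(-180 \right)}\right) = \left(-25684 - 9482\right) \left(100761804 - - 29520 \left(1 + \left(-180\right)^{2}\right)\right) = - 35166 \left(100761804 - - 29520 \left(1 + 32400\right)\right) = - 35166 \left(100761804 - \left(-29520\right) 32401\right) = - 35166 \left(100761804 + 956477520\right) = \left(-35166\right) 1057239324 = -37178878067784$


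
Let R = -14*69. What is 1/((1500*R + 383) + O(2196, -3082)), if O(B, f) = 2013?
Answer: -1/1446604 ≈ -6.9127e-7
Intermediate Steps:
R = -966
1/((1500*R + 383) + O(2196, -3082)) = 1/((1500*(-966) + 383) + 2013) = 1/((-1449000 + 383) + 2013) = 1/(-1448617 + 2013) = 1/(-1446604) = -1/1446604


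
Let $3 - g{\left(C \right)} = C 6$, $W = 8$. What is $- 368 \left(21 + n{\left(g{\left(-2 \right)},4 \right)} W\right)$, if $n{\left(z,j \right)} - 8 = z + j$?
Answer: $-87216$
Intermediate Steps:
$g{\left(C \right)} = 3 - 6 C$ ($g{\left(C \right)} = 3 - C 6 = 3 - 6 C$)
$n{\left(z,j \right)} = 8 + j + z$ ($n{\left(z,j \right)} = 8 + \left(z + j\right) = 8 + \left(j + z\right) = 8 + j + z$)
$- 368 \left(21 + n{\left(g{\left(-2 \right)},4 \right)} W\right) = - 368 \left(21 + \left(8 + 4 + \left(3 - -12\right)\right) 8\right) = - 368 \left(21 + \left(8 + 4 + \left(3 + 12\right)\right) 8\right) = - 368 \left(21 + \left(8 + 4 + 15\right) 8\right) = - 368 \left(21 + 27 \cdot 8\right) = - 368 \left(21 + 216\right) = \left(-368\right) 237 = -87216$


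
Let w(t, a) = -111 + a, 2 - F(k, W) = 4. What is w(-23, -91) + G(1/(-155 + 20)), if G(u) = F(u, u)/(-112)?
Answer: -11311/56 ≈ -201.98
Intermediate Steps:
F(k, W) = -2 (F(k, W) = 2 - 1*4 = 2 - 4 = -2)
G(u) = 1/56 (G(u) = -2/(-112) = -2*(-1/112) = 1/56)
w(-23, -91) + G(1/(-155 + 20)) = (-111 - 91) + 1/56 = -202 + 1/56 = -11311/56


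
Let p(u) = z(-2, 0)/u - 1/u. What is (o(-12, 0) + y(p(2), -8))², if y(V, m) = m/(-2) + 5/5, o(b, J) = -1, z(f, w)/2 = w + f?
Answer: 16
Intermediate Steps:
z(f, w) = 2*f + 2*w (z(f, w) = 2*(w + f) = 2*(f + w) = 2*f + 2*w)
p(u) = -5/u (p(u) = (2*(-2) + 2*0)/u - 1/u = (-4 + 0)/u - 1/u = -4/u - 1/u = -5/u)
y(V, m) = 1 - m/2 (y(V, m) = m*(-½) + 5*(⅕) = -m/2 + 1 = 1 - m/2)
(o(-12, 0) + y(p(2), -8))² = (-1 + (1 - ½*(-8)))² = (-1 + (1 + 4))² = (-1 + 5)² = 4² = 16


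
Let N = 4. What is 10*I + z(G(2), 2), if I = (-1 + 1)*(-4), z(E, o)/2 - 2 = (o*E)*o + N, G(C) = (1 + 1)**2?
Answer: 44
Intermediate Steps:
G(C) = 4 (G(C) = 2**2 = 4)
z(E, o) = 12 + 2*E*o**2 (z(E, o) = 4 + 2*((o*E)*o + 4) = 4 + 2*((E*o)*o + 4) = 4 + 2*(E*o**2 + 4) = 4 + 2*(4 + E*o**2) = 4 + (8 + 2*E*o**2) = 12 + 2*E*o**2)
I = 0 (I = 0*(-4) = 0)
10*I + z(G(2), 2) = 10*0 + (12 + 2*4*2**2) = 0 + (12 + 2*4*4) = 0 + (12 + 32) = 0 + 44 = 44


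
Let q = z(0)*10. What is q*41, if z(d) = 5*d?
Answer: 0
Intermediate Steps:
q = 0 (q = (5*0)*10 = 0*10 = 0)
q*41 = 0*41 = 0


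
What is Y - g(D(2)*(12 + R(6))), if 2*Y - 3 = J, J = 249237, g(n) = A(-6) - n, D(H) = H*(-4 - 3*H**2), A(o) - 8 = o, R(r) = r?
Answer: 124042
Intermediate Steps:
A(o) = 8 + o
g(n) = 2 - n (g(n) = (8 - 6) - n = 2 - n)
Y = 124620 (Y = 3/2 + (1/2)*249237 = 3/2 + 249237/2 = 124620)
Y - g(D(2)*(12 + R(6))) = 124620 - (2 - (-1*2*(4 + 3*2**2))*(12 + 6)) = 124620 - (2 - (-1*2*(4 + 3*4))*18) = 124620 - (2 - (-1*2*(4 + 12))*18) = 124620 - (2 - (-1*2*16)*18) = 124620 - (2 - (-32)*18) = 124620 - (2 - 1*(-576)) = 124620 - (2 + 576) = 124620 - 1*578 = 124620 - 578 = 124042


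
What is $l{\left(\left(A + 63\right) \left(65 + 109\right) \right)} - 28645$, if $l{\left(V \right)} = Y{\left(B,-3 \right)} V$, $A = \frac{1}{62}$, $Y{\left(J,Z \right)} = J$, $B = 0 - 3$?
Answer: $- \frac{1907722}{31} \approx -61539.0$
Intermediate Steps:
$B = -3$
$A = \frac{1}{62} \approx 0.016129$
$l{\left(V \right)} = - 3 V$
$l{\left(\left(A + 63\right) \left(65 + 109\right) \right)} - 28645 = - 3 \left(\frac{1}{62} + 63\right) \left(65 + 109\right) - 28645 = - 3 \cdot \frac{3907}{62} \cdot 174 - 28645 = \left(-3\right) \frac{339909}{31} - 28645 = - \frac{1019727}{31} - 28645 = - \frac{1907722}{31}$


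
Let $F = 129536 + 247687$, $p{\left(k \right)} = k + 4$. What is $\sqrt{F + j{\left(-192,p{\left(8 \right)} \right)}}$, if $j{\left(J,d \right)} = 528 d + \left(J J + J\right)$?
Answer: $\sqrt{420231} \approx 648.25$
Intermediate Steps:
$p{\left(k \right)} = 4 + k$
$j{\left(J,d \right)} = J + J^{2} + 528 d$ ($j{\left(J,d \right)} = 528 d + \left(J^{2} + J\right) = 528 d + \left(J + J^{2}\right) = J + J^{2} + 528 d$)
$F = 377223$
$\sqrt{F + j{\left(-192,p{\left(8 \right)} \right)}} = \sqrt{377223 + \left(-192 + \left(-192\right)^{2} + 528 \left(4 + 8\right)\right)} = \sqrt{377223 + \left(-192 + 36864 + 528 \cdot 12\right)} = \sqrt{377223 + \left(-192 + 36864 + 6336\right)} = \sqrt{377223 + 43008} = \sqrt{420231}$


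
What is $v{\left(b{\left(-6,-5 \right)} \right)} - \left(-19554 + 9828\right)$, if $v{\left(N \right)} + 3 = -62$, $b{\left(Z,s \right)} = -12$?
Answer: $9661$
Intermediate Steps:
$v{\left(N \right)} = -65$ ($v{\left(N \right)} = -3 - 62 = -65$)
$v{\left(b{\left(-6,-5 \right)} \right)} - \left(-19554 + 9828\right) = -65 - \left(-19554 + 9828\right) = -65 - -9726 = -65 + 9726 = 9661$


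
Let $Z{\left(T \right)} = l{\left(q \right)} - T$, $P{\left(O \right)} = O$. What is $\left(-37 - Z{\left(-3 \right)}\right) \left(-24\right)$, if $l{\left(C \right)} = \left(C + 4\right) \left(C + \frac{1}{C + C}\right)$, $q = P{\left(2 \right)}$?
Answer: $1284$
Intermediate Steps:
$q = 2$
$l{\left(C \right)} = \left(4 + C\right) \left(C + \frac{1}{2 C}\right)$
$Z{\left(T \right)} = \frac{27}{2} - T$ ($Z{\left(T \right)} = \left(\frac{1}{2} + 2^{2} + \frac{2}{2} + 4 \cdot 2\right) - T = \left(\frac{1}{2} + 4 + 2 \cdot \frac{1}{2} + 8\right) - T = \left(\frac{1}{2} + 4 + 1 + 8\right) - T = \frac{27}{2} - T$)
$\left(-37 - Z{\left(-3 \right)}\right) \left(-24\right) = \left(-37 - \left(\frac{27}{2} - -3\right)\right) \left(-24\right) = \left(-37 - \left(\frac{27}{2} + 3\right)\right) \left(-24\right) = \left(-37 - \frac{33}{2}\right) \left(-24\right) = \left(- \frac{107}{2}\right) \left(-24\right) = 1284$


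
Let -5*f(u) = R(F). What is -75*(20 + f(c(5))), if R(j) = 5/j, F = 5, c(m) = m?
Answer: -1485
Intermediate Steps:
f(u) = -⅕ (f(u) = -1/5 = -⅕*1 = -⅕)
-75*(20 + f(c(5))) = -75*(20 - ⅕) = -75*99/5 = -1485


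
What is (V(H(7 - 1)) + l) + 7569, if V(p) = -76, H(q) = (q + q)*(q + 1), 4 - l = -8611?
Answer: 16108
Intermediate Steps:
l = 8615 (l = 4 - 1*(-8611) = 4 + 8611 = 8615)
H(q) = 2*q*(1 + q) (H(q) = (2*q)*(1 + q) = 2*q*(1 + q))
(V(H(7 - 1)) + l) + 7569 = (-76 + 8615) + 7569 = 8539 + 7569 = 16108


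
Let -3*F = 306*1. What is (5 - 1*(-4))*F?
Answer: -918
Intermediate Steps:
F = -102 ≈ -102.00
(5 - 1*(-4))*F = (5 - 1*(-4))*(-102) = (5 + 4)*(-102) = 9*(-102) = -918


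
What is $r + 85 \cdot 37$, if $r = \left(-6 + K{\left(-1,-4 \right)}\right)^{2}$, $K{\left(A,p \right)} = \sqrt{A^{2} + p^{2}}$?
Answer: $3198 - 12 \sqrt{17} \approx 3148.5$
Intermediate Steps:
$r = \left(-6 + \sqrt{17}\right)^{2}$ ($r = \left(-6 + \sqrt{\left(-1\right)^{2} + \left(-4\right)^{2}}\right)^{2} = \left(-6 + \sqrt{1 + 16}\right)^{2} = \left(-6 + \sqrt{17}\right)^{2} \approx 3.5227$)
$r + 85 \cdot 37 = \left(6 - \sqrt{17}\right)^{2} + 85 \cdot 37 = \left(6 - \sqrt{17}\right)^{2} + 3145 = 3145 + \left(6 - \sqrt{17}\right)^{2}$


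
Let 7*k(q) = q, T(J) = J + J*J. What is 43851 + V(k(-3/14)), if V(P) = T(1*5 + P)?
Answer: 421429899/9604 ≈ 43881.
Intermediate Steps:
T(J) = J + J²
k(q) = q/7
V(P) = (5 + P)*(6 + P) (V(P) = (1*5 + P)*(1 + (1*5 + P)) = (5 + P)*(1 + (5 + P)) = (5 + P)*(6 + P))
43851 + V(k(-3/14)) = 43851 + (5 + (-3/14)/7)*(6 + (-3/14)/7) = 43851 + (5 + (-3*1/14)/7)*(6 + (-3*1/14)/7) = 43851 + (5 + (⅐)*(-3/14))*(6 + (⅐)*(-3/14)) = 43851 + (5 - 3/98)*(6 - 3/98) = 43851 + (487/98)*(585/98) = 43851 + 284895/9604 = 421429899/9604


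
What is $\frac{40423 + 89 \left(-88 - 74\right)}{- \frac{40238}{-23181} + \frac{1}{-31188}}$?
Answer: $\frac{2088978841460}{139435507} \approx 14982.0$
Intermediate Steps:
$\frac{40423 + 89 \left(-88 - 74\right)}{- \frac{40238}{-23181} + \frac{1}{-31188}} = \frac{40423 + 89 \left(-162\right)}{\left(-40238\right) \left(- \frac{1}{23181}\right) - \frac{1}{31188}} = \frac{40423 - 14418}{\frac{40238}{23181} - \frac{1}{31188}} = \frac{26005}{\frac{139435507}{80329892}} = 26005 \cdot \frac{80329892}{139435507} = \frac{2088978841460}{139435507}$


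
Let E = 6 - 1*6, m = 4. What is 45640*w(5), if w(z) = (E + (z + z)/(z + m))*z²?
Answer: 11410000/9 ≈ 1.2678e+6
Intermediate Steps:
E = 0 (E = 6 - 6 = 0)
w(z) = 2*z³/(4 + z) (w(z) = (0 + (z + z)/(z + 4))*z² = (0 + (2*z)/(4 + z))*z² = (0 + 2*z/(4 + z))*z² = (2*z/(4 + z))*z² = 2*z³/(4 + z))
45640*w(5) = 45640*(2*5³/(4 + 5)) = 45640*(2*125/9) = 45640*(2*125*(⅑)) = 45640*(250/9) = 11410000/9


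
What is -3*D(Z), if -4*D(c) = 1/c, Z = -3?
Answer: -¼ ≈ -0.25000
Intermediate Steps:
D(c) = -1/(4*c)
-3*D(Z) = -(-3)/(4*(-3)) = -(-3)*(-1)/(4*3) = -3*1/12 = -¼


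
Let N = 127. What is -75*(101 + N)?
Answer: -17100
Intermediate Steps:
-75*(101 + N) = -75*(101 + 127) = -75*228 = -17100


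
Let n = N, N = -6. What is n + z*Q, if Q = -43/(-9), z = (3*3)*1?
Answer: 37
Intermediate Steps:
z = 9 (z = 9*1 = 9)
n = -6
Q = 43/9 (Q = -43*(-1/9) = 43/9 ≈ 4.7778)
n + z*Q = -6 + 9*(43/9) = -6 + 43 = 37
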